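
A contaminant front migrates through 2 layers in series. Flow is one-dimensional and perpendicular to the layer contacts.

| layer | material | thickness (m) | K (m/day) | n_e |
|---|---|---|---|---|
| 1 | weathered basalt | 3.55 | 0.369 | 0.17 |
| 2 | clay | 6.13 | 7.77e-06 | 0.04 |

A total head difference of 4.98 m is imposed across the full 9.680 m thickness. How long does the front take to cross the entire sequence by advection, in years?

368

With flow normal to the layers, continuity requires the same specific discharge q through every layer.
Σ(b_i/K_i) = 3.55/0.369 + 6.13/7.77e-06 = 7.889e+05 d.
q = Δh / Σ(b_i/K_i) = 4.98 / 7.889e+05 = 6.312e-06 m/day.
In each layer the seepage velocity is v_i = q/n_i, so the layer transit time is t_i = b_i·n_i / q:
  layer 1 (weathered basalt): t_1 = 3.55 × 0.17 / 6.312e-06 = 95608 d
  layer 2 (clay): t_2 = 6.13 × 0.04 / 6.312e-06 = 38845 d
Total t = Σ t_i = 1.345e+05 days = 368.1 years.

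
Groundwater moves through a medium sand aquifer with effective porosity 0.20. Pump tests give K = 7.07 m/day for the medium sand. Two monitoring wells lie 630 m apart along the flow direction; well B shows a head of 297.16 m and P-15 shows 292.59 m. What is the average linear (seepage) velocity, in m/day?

Hydraulic gradient i = (297.16 − 292.59) / 630 = 4.57 / 630 = 0.007254.
Darcy flux q = K · i = 7.070 × 0.007254 = 0.05129 m/day.
Seepage velocity v = q / n_e = 0.05129 / 0.20 = 0.2564 m/day.

0.256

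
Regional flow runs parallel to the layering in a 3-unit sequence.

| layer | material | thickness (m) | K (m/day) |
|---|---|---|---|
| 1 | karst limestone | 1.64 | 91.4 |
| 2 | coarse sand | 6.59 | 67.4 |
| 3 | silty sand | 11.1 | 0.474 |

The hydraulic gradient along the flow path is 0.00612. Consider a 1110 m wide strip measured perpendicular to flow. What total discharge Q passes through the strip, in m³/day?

Flow is parallel to layering, so each bed carries its own Darcy discharge and the transmissivities add.
Σ(K_i·b_i) = 91.4×1.64 + 67.4×6.59 + 0.474×11.1 = 599.3 m²/day.
Hydraulic gradient i = 0.00612.
Q = Σ(K_i·b_i) · W · i = 599.3 × 1110 × 0.006120 = 4071 m³/day.

4070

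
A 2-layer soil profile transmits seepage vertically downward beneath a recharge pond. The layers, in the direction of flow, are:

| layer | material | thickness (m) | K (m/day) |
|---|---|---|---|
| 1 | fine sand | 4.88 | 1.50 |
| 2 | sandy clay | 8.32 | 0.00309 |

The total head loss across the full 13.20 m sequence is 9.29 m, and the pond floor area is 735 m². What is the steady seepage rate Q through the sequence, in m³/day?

2.53

Flow is perpendicular to layering, so the layers act in series and the equivalent K is the thickness-weighted harmonic mean.
Total thickness L = 4.88 + 8.32 = 13.20 m.
Σ(b_i/K_i) = 4.88/1.50 + 8.32/0.00309 = 2696 d.
K_eq = L / Σ(b_i/K_i) = 13.20 / 2696 = 0.004896 m/day.
Q = K_eq · A · (Δh/L) = 0.004896 × 735 × (9.29/13.20) = 2.533 m³/day.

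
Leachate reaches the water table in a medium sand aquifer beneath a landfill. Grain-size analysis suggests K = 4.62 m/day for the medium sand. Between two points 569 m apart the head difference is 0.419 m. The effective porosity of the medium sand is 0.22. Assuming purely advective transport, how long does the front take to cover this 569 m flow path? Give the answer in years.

Hydraulic gradient i = Δh / L = 0.419 / 569 = 0.0007364.
Darcy flux q = K · i = 4.620 × 0.0007364 = 0.003402 m/day.
Seepage velocity v = q / n_e = 0.003402 / 0.22 = 0.01546 m/day.
Travel time t = L / v = 569 / 0.01546 = 36795 days = 100.7 years.

101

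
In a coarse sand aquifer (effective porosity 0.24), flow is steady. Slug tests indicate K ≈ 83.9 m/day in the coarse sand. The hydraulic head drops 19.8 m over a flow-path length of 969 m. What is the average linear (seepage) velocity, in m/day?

7.14

Hydraulic gradient i = Δh / L = 19.8 / 969 = 0.02043.
Darcy flux q = K · i = 83.90 × 0.02043 = 1.714 m/day.
Seepage velocity v = q / n_e = 1.714 / 0.24 = 7.143 m/day.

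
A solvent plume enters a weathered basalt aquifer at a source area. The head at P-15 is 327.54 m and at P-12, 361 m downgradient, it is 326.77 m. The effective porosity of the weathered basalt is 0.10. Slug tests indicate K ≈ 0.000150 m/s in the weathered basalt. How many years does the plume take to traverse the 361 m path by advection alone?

3.58

Convert K: 0.000150 m/s × 86400 = 12.96 m/day.
Hydraulic gradient i = (327.54 − 326.77) / 361 = 0.77 / 361 = 0.002133.
Darcy flux q = K · i = 12.96 × 0.002133 = 0.02764 m/day.
Seepage velocity v = q / n_e = 0.02764 / 0.10 = 0.2764 m/day.
Travel time t = L / v = 361 / 0.2764 = 1306 days = 3.575 years.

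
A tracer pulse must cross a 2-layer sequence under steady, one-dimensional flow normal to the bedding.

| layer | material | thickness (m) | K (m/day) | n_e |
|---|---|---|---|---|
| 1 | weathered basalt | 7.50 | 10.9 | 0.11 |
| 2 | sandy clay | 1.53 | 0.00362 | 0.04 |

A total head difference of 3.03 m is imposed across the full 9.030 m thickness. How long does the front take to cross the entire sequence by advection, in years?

0.339

With flow normal to the layers, continuity requires the same specific discharge q through every layer.
Σ(b_i/K_i) = 7.50/10.9 + 1.53/0.00362 = 423.3 d.
q = Δh / Σ(b_i/K_i) = 3.03 / 423.3 = 0.007157 m/day.
In each layer the seepage velocity is v_i = q/n_i, so the layer transit time is t_i = b_i·n_i / q:
  layer 1 (weathered basalt): t_1 = 7.50 × 0.11 / 0.007157 = 115.3 d
  layer 2 (sandy clay): t_2 = 1.53 × 0.04 / 0.007157 = 8.551 d
Total t = Σ t_i = 123.8 days = 0.3390 years.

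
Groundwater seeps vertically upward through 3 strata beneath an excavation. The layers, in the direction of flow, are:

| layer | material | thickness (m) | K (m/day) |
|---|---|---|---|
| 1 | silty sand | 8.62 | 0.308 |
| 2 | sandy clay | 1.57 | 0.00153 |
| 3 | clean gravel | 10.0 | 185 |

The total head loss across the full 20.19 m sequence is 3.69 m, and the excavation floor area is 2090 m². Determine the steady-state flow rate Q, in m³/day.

7.32

Flow is perpendicular to layering, so the layers act in series and the equivalent K is the thickness-weighted harmonic mean.
Total thickness L = 8.62 + 1.57 + 10.0 = 20.19 m.
Σ(b_i/K_i) = 8.62/0.308 + 1.57/0.00153 + 10.0/185 = 1054 d.
K_eq = L / Σ(b_i/K_i) = 20.19 / 1054 = 0.01915 m/day.
Q = K_eq · A · (Δh/L) = 0.01915 × 2090 × (3.69/20.19) = 7.316 m³/day.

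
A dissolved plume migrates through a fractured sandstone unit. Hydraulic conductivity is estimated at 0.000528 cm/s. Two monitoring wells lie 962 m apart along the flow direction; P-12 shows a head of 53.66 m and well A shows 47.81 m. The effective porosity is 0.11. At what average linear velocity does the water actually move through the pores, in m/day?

0.0252

Convert K: 0.000528 cm/s × 864 = 0.4562 m/day.
Hydraulic gradient i = (53.66 − 47.81) / 962 = 5.85 / 962 = 0.006081.
Darcy flux q = K · i = 0.4562 × 0.006081 = 0.002774 m/day.
Seepage velocity v = q / n_e = 0.002774 / 0.11 = 0.02522 m/day.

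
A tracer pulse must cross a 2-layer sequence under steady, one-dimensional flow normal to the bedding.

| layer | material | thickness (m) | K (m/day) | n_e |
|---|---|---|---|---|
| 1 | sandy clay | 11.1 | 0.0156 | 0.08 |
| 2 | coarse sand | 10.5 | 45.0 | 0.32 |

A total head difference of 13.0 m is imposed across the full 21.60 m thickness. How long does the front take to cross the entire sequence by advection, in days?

With flow normal to the layers, continuity requires the same specific discharge q through every layer.
Σ(b_i/K_i) = 11.1/0.0156 + 10.5/45.0 = 711.8 d.
q = Δh / Σ(b_i/K_i) = 13.0 / 711.8 = 0.01826 m/day.
In each layer the seepage velocity is v_i = q/n_i, so the layer transit time is t_i = b_i·n_i / q:
  layer 1 (sandy clay): t_1 = 11.1 × 0.08 / 0.01826 = 48.62 d
  layer 2 (coarse sand): t_2 = 10.5 × 0.32 / 0.01826 = 184.0 d
Total t = Σ t_i = 232.6 days.

233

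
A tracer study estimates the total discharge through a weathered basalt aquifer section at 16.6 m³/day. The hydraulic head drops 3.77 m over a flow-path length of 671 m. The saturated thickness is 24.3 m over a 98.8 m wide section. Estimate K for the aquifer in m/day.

1.23

Cross-sectional area A = 98.8 × 24.3 = 2401 m².
Hydraulic gradient i = Δh / L = 3.77 / 671 = 0.005618.
From Q = K·A·i, K = Q / (A·i) = 16.6 / (2401 × 0.005618) = 1.231 m/day.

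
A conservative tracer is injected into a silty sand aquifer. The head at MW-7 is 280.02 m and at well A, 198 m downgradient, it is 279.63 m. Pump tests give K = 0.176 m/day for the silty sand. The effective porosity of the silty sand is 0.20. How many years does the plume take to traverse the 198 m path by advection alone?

Hydraulic gradient i = (280.02 − 279.63) / 198 = 0.39 / 198 = 0.001970.
Darcy flux q = K · i = 0.1760 × 0.001970 = 0.0003467 m/day.
Seepage velocity v = q / n_e = 0.0003467 / 0.20 = 0.001733 m/day.
Travel time t = L / v = 198 / 0.001733 = 1.142e+05 days = 312.7 years.

313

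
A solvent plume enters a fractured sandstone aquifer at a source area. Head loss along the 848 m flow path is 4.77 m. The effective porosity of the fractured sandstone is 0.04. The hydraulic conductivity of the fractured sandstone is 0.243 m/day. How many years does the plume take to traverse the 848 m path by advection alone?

Hydraulic gradient i = Δh / L = 4.77 / 848 = 0.005625.
Darcy flux q = K · i = 0.2430 × 0.005625 = 0.001367 m/day.
Seepage velocity v = q / n_e = 0.001367 / 0.04 = 0.03417 m/day.
Travel time t = L / v = 848 / 0.03417 = 24816 days = 67.94 years.

67.9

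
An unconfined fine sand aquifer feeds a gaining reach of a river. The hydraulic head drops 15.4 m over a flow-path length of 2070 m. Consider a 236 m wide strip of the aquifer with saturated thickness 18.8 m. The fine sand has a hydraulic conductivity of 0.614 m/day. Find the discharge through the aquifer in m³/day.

Cross-sectional area A = 236 × 18.8 = 4437 m².
Hydraulic gradient i = Δh / L = 15.4 / 2070 = 0.007440.
Darcy's law: Q = K · A · i = 0.6140 × 4437 × 0.007440 = 20.27 m³/day.

20.3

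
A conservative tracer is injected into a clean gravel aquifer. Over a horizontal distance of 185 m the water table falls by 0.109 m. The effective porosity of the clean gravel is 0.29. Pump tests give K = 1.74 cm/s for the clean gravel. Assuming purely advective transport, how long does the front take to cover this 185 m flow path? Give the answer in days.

Convert K: 1.74 cm/s × 864 = 1503 m/day.
Hydraulic gradient i = Δh / L = 0.109 / 185 = 0.0005892.
Darcy flux q = K · i = 1503 × 0.0005892 = 0.8858 m/day.
Seepage velocity v = q / n_e = 0.8858 / 0.29 = 3.054 m/day.
Travel time t = L / v = 185 / 3.054 = 60.57 days.

60.6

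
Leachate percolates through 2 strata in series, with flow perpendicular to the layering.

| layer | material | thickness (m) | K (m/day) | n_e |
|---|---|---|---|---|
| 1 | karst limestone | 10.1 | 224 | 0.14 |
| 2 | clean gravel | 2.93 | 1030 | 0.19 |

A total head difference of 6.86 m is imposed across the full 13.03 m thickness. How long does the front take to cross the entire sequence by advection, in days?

With flow normal to the layers, continuity requires the same specific discharge q through every layer.
Σ(b_i/K_i) = 10.1/224 + 2.93/1030 = 0.04793 d.
q = Δh / Σ(b_i/K_i) = 6.86 / 0.04793 = 143.1 m/day.
In each layer the seepage velocity is v_i = q/n_i, so the layer transit time is t_i = b_i·n_i / q:
  layer 1 (karst limestone): t_1 = 10.1 × 0.14 / 143.1 = 0.009880 d
  layer 2 (clean gravel): t_2 = 2.93 × 0.19 / 143.1 = 0.003890 d
Total t = Σ t_i = 0.01377 days.

0.0138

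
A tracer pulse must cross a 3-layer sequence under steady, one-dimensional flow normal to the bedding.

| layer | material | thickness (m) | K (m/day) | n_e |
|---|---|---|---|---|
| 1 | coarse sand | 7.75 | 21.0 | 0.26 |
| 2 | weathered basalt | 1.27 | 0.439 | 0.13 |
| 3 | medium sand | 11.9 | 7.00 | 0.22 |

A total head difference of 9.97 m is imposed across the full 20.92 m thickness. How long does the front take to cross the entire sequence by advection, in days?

2.39

With flow normal to the layers, continuity requires the same specific discharge q through every layer.
Σ(b_i/K_i) = 7.75/21.0 + 1.27/0.439 + 11.9/7.00 = 4.962 d.
q = Δh / Σ(b_i/K_i) = 9.97 / 4.962 = 2.009 m/day.
In each layer the seepage velocity is v_i = q/n_i, so the layer transit time is t_i = b_i·n_i / q:
  layer 1 (coarse sand): t_1 = 7.75 × 0.26 / 2.009 = 1.003 d
  layer 2 (weathered basalt): t_2 = 1.27 × 0.13 / 2.009 = 0.08217 d
  layer 3 (medium sand): t_3 = 11.9 × 0.22 / 2.009 = 1.303 d
Total t = Σ t_i = 2.388 days.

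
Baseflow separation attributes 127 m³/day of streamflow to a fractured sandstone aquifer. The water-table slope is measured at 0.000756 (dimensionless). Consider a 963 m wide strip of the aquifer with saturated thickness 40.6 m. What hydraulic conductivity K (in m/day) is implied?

Cross-sectional area A = 963 × 40.6 = 39098 m².
Hydraulic gradient i = 0.000756.
From Q = K·A·i, K = Q / (A·i) = 127 / (39098 × 0.0007560) = 4.297 m/day.

4.30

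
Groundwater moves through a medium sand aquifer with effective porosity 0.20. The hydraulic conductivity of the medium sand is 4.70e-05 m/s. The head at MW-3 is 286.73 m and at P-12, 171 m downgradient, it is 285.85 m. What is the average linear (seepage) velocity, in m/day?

Convert K: 4.70e-05 m/s × 86400 = 4.061 m/day.
Hydraulic gradient i = (286.73 − 285.85) / 171 = 0.88 / 171 = 0.005146.
Darcy flux q = K · i = 4.061 × 0.005146 = 0.02090 m/day.
Seepage velocity v = q / n_e = 0.02090 / 0.20 = 0.1045 m/day.

0.104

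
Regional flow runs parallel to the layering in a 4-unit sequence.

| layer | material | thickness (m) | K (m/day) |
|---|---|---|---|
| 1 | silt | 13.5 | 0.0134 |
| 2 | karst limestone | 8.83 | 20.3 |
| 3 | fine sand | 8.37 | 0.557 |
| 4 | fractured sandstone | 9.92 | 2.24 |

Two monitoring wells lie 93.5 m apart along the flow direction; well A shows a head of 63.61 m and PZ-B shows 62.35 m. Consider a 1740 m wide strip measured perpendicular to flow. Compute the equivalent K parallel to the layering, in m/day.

Flow is parallel to layering, so each bed carries its own Darcy discharge and the transmissivities add.
Σ(K_i·b_i) = 0.0134×13.5 + 20.3×8.83 + 0.557×8.37 + 2.24×9.92 = 206.3 m²/day.
Total thickness b = 40.62 m, so K_eq = Σ(K_i·b_i)/b = 5.079 m/day.

5.08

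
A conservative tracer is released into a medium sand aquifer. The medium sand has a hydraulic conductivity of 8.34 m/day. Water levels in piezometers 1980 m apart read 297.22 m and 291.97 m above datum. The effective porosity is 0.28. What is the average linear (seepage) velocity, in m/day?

Hydraulic gradient i = (297.22 − 291.97) / 1980 = 5.25 / 1980 = 0.002652.
Darcy flux q = K · i = 8.340 × 0.002652 = 0.02211 m/day.
Seepage velocity v = q / n_e = 0.02211 / 0.28 = 0.07898 m/day.

0.0790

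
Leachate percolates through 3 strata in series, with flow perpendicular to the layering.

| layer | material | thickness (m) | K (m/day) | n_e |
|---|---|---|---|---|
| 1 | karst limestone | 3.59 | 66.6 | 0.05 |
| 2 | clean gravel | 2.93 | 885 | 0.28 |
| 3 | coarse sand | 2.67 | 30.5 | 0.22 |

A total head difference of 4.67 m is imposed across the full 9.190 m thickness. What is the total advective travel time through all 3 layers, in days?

With flow normal to the layers, continuity requires the same specific discharge q through every layer.
Σ(b_i/K_i) = 3.59/66.6 + 2.93/885 + 2.67/30.5 = 0.1448 d.
q = Δh / Σ(b_i/K_i) = 4.67 / 0.1448 = 32.26 m/day.
In each layer the seepage velocity is v_i = q/n_i, so the layer transit time is t_i = b_i·n_i / q:
  layer 1 (karst limestone): t_1 = 3.59 × 0.05 / 32.26 = 0.005564 d
  layer 2 (clean gravel): t_2 = 2.93 × 0.28 / 32.26 = 0.02543 d
  layer 3 (coarse sand): t_3 = 2.67 × 0.22 / 32.26 = 0.01821 d
Total t = Σ t_i = 0.04920 days.

0.0492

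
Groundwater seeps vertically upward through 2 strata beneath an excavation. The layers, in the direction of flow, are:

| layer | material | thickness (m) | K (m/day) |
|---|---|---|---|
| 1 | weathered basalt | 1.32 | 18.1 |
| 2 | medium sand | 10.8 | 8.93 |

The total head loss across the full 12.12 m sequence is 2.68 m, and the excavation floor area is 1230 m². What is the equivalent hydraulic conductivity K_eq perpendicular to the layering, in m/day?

9.45

Flow is perpendicular to layering, so the layers act in series and the equivalent K is the thickness-weighted harmonic mean.
Total thickness L = 1.32 + 10.8 = 12.12 m.
Σ(b_i/K_i) = 1.32/18.1 + 10.8/8.93 = 1.282 d.
K_eq = L / Σ(b_i/K_i) = 12.12 / 1.282 = 9.452 m/day.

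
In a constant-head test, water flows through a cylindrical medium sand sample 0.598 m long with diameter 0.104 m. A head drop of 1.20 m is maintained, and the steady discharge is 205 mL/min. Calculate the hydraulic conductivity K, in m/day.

Cross-sectional area A = π·(d/2)² = π × (0.104/2)² = 0.008495 m².
Convert discharge: 205 mL/min = 3.417e-06 m³/s.
Darcy's law rearranged: K = Q·L / (A·Δh) = 3.417e-06 × 0.598 / (0.008495 × 1.20) = 0.0002004 m/s = 17.32 m/day.

17.3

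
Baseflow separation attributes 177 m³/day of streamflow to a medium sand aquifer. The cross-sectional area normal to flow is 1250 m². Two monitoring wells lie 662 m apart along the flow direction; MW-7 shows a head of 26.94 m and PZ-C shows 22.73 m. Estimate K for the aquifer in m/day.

Hydraulic gradient i = (26.94 − 22.73) / 662 = 4.21 / 662 = 0.006360.
From Q = K·A·i, K = Q / (A·i) = 177 / (1250 × 0.006360) = 22.27 m/day.

22.3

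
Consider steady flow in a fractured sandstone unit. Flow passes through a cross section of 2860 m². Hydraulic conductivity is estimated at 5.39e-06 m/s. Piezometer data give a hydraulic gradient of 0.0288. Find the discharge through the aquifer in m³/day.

38.4

Convert K: 5.39e-06 m/s × 86400 = 0.4657 m/day.
Hydraulic gradient i = 0.0288.
Darcy's law: Q = K · A · i = 0.4657 × 2860 × 0.02880 = 38.36 m³/day.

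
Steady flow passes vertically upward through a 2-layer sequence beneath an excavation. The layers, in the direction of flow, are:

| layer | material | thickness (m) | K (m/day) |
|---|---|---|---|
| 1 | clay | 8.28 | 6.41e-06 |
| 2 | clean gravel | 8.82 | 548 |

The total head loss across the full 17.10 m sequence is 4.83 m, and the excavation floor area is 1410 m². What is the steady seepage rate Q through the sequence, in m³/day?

0.00527

Flow is perpendicular to layering, so the layers act in series and the equivalent K is the thickness-weighted harmonic mean.
Total thickness L = 8.28 + 8.82 = 17.10 m.
Σ(b_i/K_i) = 8.28/6.41e-06 + 8.82/548 = 1.292e+06 d.
K_eq = L / Σ(b_i/K_i) = 17.10 / 1.292e+06 = 1.324e-05 m/day.
Q = K_eq · A · (Δh/L) = 1.324e-05 × 1410 × (4.83/17.10) = 0.005272 m³/day.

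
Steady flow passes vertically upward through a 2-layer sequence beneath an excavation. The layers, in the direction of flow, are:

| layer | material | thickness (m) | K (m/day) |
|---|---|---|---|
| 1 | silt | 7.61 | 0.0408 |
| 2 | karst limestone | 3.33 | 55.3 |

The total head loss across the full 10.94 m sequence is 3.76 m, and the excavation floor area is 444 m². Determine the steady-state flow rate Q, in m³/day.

Flow is perpendicular to layering, so the layers act in series and the equivalent K is the thickness-weighted harmonic mean.
Total thickness L = 7.61 + 3.33 = 10.94 m.
Σ(b_i/K_i) = 7.61/0.0408 + 3.33/55.3 = 186.6 d.
K_eq = L / Σ(b_i/K_i) = 10.94 / 186.6 = 0.05863 m/day.
Q = K_eq · A · (Δh/L) = 0.05863 × 444 × (3.76/10.94) = 8.948 m³/day.

8.95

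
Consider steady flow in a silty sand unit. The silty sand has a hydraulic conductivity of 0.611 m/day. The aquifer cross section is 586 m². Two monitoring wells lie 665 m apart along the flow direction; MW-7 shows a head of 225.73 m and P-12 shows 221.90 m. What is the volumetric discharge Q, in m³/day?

Hydraulic gradient i = (225.73 − 221.90) / 665 = 3.83 / 665 = 0.005759.
Darcy's law: Q = K · A · i = 0.6110 × 586.0 × 0.005759 = 2.062 m³/day.

2.06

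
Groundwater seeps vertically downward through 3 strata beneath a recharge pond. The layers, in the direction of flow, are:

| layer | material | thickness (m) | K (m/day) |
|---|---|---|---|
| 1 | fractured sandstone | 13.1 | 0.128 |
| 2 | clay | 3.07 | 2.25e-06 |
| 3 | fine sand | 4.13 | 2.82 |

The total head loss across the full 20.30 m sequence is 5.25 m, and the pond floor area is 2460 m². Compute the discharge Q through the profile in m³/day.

0.00946

Flow is perpendicular to layering, so the layers act in series and the equivalent K is the thickness-weighted harmonic mean.
Total thickness L = 13.1 + 3.07 + 4.13 = 20.30 m.
Σ(b_i/K_i) = 13.1/0.128 + 3.07/2.25e-06 + 4.13/2.82 = 1.365e+06 d.
K_eq = L / Σ(b_i/K_i) = 20.30 / 1.365e+06 = 1.488e-05 m/day.
Q = K_eq · A · (Δh/L) = 1.488e-05 × 2460 × (5.25/20.30) = 0.009465 m³/day.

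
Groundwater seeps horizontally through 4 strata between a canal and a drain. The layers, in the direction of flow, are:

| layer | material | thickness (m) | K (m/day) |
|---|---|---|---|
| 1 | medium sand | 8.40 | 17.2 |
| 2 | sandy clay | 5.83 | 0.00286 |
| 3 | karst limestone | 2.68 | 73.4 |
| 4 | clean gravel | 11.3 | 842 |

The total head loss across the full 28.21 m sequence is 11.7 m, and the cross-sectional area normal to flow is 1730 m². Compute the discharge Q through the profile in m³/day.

9.93

Flow is perpendicular to layering, so the layers act in series and the equivalent K is the thickness-weighted harmonic mean.
Total thickness L = 8.40 + 5.83 + 2.68 + 11.3 = 28.21 m.
Σ(b_i/K_i) = 8.40/17.2 + 5.83/0.00286 + 2.68/73.4 + 11.3/842 = 2039 d.
K_eq = L / Σ(b_i/K_i) = 28.21 / 2039 = 0.01384 m/day.
Q = K_eq · A · (Δh/L) = 0.01384 × 1730 × (11.7/28.21) = 9.927 m³/day.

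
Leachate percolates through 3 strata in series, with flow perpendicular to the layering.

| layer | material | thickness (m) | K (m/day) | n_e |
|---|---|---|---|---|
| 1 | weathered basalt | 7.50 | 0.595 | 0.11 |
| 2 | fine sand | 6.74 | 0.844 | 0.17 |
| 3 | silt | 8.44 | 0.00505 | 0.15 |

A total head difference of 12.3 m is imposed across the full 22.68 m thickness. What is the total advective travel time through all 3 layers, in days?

445

With flow normal to the layers, continuity requires the same specific discharge q through every layer.
Σ(b_i/K_i) = 7.50/0.595 + 6.74/0.844 + 8.44/0.00505 = 1692 d.
q = Δh / Σ(b_i/K_i) = 12.3 / 1692 = 0.007270 m/day.
In each layer the seepage velocity is v_i = q/n_i, so the layer transit time is t_i = b_i·n_i / q:
  layer 1 (weathered basalt): t_1 = 7.50 × 0.11 / 0.007270 = 113.5 d
  layer 2 (fine sand): t_2 = 6.74 × 0.17 / 0.007270 = 157.6 d
  layer 3 (silt): t_3 = 8.44 × 0.15 / 0.007270 = 174.1 d
Total t = Σ t_i = 445.2 days.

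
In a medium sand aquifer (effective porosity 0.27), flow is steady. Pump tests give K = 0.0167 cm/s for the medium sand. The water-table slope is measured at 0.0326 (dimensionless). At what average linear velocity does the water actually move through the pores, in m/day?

Convert K: 0.0167 cm/s × 864 = 14.43 m/day.
Hydraulic gradient i = 0.0326.
Darcy flux q = K · i = 14.43 × 0.03260 = 0.4704 m/day.
Seepage velocity v = q / n_e = 0.4704 / 0.27 = 1.742 m/day.

1.74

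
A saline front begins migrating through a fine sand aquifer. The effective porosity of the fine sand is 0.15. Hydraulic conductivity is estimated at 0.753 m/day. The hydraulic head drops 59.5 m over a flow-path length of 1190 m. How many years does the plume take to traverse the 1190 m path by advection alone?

13.0

Hydraulic gradient i = Δh / L = 59.5 / 1190 = 0.05000.
Darcy flux q = K · i = 0.7530 × 0.05000 = 0.03765 m/day.
Seepage velocity v = q / n_e = 0.03765 / 0.15 = 0.2510 m/day.
Travel time t = L / v = 1190 / 0.2510 = 4741 days = 12.98 years.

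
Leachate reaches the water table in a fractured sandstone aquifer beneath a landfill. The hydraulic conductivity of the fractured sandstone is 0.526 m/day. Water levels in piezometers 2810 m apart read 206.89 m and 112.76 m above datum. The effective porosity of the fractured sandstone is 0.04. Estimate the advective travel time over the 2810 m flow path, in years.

Hydraulic gradient i = (206.89 − 112.76) / 2810 = 94.13 / 2810 = 0.03350.
Darcy flux q = K · i = 0.5260 × 0.03350 = 0.01762 m/day.
Seepage velocity v = q / n_e = 0.01762 / 0.04 = 0.4405 m/day.
Travel time t = L / v = 2810 / 0.4405 = 6379 days = 17.47 years.

17.5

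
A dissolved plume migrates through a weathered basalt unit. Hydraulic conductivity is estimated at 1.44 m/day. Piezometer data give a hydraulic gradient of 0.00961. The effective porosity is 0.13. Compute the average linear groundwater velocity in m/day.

0.106

Hydraulic gradient i = 0.00961.
Darcy flux q = K · i = 1.440 × 0.009610 = 0.01384 m/day.
Seepage velocity v = q / n_e = 0.01384 / 0.13 = 0.1064 m/day.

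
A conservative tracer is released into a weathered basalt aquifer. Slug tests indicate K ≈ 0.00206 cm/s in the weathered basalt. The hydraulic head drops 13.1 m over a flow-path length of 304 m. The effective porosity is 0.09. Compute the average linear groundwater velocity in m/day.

0.852

Convert K: 0.00206 cm/s × 864 = 1.780 m/day.
Hydraulic gradient i = Δh / L = 13.1 / 304 = 0.04309.
Darcy flux q = K · i = 1.780 × 0.04309 = 0.07670 m/day.
Seepage velocity v = q / n_e = 0.07670 / 0.09 = 0.8522 m/day.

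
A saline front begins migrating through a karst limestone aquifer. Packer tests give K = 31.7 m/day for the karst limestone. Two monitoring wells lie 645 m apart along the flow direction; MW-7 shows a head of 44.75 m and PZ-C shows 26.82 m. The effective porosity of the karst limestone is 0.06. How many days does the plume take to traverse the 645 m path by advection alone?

Hydraulic gradient i = (44.75 − 26.82) / 645 = 17.93 / 645 = 0.02780.
Darcy flux q = K · i = 31.70 × 0.02780 = 0.8812 m/day.
Seepage velocity v = q / n_e = 0.8812 / 0.06 = 14.69 m/day.
Travel time t = L / v = 645 / 14.69 = 43.92 days.

43.9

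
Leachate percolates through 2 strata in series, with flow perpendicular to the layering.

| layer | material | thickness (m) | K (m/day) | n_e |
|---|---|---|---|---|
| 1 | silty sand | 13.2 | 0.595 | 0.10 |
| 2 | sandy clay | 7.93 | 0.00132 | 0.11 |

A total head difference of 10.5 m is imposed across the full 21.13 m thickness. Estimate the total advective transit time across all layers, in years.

3.45

With flow normal to the layers, continuity requires the same specific discharge q through every layer.
Σ(b_i/K_i) = 13.2/0.595 + 7.93/0.00132 = 6030 d.
q = Δh / Σ(b_i/K_i) = 10.5 / 6030 = 0.001741 m/day.
In each layer the seepage velocity is v_i = q/n_i, so the layer transit time is t_i = b_i·n_i / q:
  layer 1 (silty sand): t_1 = 13.2 × 0.10 / 0.001741 = 758.0 d
  layer 2 (sandy clay): t_2 = 7.93 × 0.11 / 0.001741 = 500.9 d
Total t = Σ t_i = 1259 days = 3.447 years.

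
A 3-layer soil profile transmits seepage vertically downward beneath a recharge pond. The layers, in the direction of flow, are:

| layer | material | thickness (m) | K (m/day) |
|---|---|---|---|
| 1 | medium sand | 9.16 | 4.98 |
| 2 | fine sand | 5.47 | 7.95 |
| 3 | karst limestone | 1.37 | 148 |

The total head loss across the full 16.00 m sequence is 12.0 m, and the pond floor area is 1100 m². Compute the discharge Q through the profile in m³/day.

5200

Flow is perpendicular to layering, so the layers act in series and the equivalent K is the thickness-weighted harmonic mean.
Total thickness L = 9.16 + 5.47 + 1.37 = 16.00 m.
Σ(b_i/K_i) = 9.16/4.98 + 5.47/7.95 + 1.37/148 = 2.537 d.
K_eq = L / Σ(b_i/K_i) = 16.00 / 2.537 = 6.307 m/day.
Q = K_eq · A · (Δh/L) = 6.307 × 1100 × (12.0/16.00) = 5204 m³/day.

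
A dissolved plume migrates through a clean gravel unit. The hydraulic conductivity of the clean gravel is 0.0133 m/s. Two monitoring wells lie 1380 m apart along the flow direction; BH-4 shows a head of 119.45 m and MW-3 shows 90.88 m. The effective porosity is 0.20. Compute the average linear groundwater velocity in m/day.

119

Convert K: 0.0133 m/s × 86400 = 1149 m/day.
Hydraulic gradient i = (119.45 − 90.88) / 1380 = 28.57 / 1380 = 0.02070.
Darcy flux q = K · i = 1149 × 0.02070 = 23.79 m/day.
Seepage velocity v = q / n_e = 23.79 / 0.20 = 119.0 m/day.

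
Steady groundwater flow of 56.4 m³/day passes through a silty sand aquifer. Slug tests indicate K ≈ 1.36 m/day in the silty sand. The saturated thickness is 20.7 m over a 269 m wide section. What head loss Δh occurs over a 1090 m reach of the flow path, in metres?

8.12

Cross-sectional area A = 269 × 20.7 = 5568 m².
From Q = K·A·i, i = Q / (K·A) = 56.4 / (1.360 × 5568) = 0.007448.
Head loss Δh = i · L = 0.007448 × 1090 = 8.118 m.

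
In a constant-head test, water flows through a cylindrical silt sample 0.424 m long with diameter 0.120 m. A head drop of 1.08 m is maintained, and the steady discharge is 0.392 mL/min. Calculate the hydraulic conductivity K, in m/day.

Cross-sectional area A = π·(d/2)² = π × (0.120/2)² = 0.01131 m².
Convert discharge: 0.392 mL/min = 6.533e-09 m³/s.
Darcy's law rearranged: K = Q·L / (A·Δh) = 6.533e-09 × 0.424 / (0.01131 × 1.08) = 2.268e-07 m/s = 0.01959 m/day.

0.0196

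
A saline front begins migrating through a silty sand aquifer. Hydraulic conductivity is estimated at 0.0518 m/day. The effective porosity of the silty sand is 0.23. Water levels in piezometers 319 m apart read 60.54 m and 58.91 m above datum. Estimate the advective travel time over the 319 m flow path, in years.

759

Hydraulic gradient i = (60.54 − 58.91) / 319 = 1.63 / 319 = 0.005110.
Darcy flux q = K · i = 0.05180 × 0.005110 = 0.0002647 m/day.
Seepage velocity v = q / n_e = 0.0002647 / 0.23 = 0.001151 m/day.
Travel time t = L / v = 319 / 0.001151 = 2.772e+05 days = 758.9 years.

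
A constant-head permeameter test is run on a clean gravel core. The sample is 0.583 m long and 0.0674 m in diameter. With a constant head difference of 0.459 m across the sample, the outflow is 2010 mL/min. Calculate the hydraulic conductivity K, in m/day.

1030

Cross-sectional area A = π·(d/2)² = π × (0.0674/2)² = 0.003568 m².
Convert discharge: 2010 mL/min = 3.350e-05 m³/s.
Darcy's law rearranged: K = Q·L / (A·Δh) = 3.350e-05 × 0.583 / (0.003568 × 0.459) = 0.01193 m/s = 1030 m/day.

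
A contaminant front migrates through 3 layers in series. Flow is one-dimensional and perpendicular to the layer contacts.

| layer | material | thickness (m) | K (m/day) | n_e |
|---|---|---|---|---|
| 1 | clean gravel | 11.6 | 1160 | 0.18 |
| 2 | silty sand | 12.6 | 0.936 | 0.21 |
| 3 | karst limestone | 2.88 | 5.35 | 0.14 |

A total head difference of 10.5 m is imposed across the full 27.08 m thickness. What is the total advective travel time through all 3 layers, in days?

With flow normal to the layers, continuity requires the same specific discharge q through every layer.
Σ(b_i/K_i) = 11.6/1160 + 12.6/0.936 + 2.88/5.35 = 14.01 d.
q = Δh / Σ(b_i/K_i) = 10.5 / 14.01 = 0.7495 m/day.
In each layer the seepage velocity is v_i = q/n_i, so the layer transit time is t_i = b_i·n_i / q:
  layer 1 (clean gravel): t_1 = 11.6 × 0.18 / 0.7495 = 2.786 d
  layer 2 (silty sand): t_2 = 12.6 × 0.21 / 0.7495 = 3.530 d
  layer 3 (karst limestone): t_3 = 2.88 × 0.14 / 0.7495 = 0.5380 d
Total t = Σ t_i = 6.854 days.

6.85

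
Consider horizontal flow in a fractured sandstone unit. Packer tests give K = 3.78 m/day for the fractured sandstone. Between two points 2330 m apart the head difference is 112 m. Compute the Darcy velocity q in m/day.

Hydraulic gradient i = Δh / L = 112 / 2330 = 0.04807.
Specific discharge q = K · i = 3.780 × 0.04807 = 0.1817 m/day.

0.182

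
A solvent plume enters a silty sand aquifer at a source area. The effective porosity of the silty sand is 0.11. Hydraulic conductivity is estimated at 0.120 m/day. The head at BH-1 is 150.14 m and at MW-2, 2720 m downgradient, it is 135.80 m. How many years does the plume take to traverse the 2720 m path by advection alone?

Hydraulic gradient i = (150.14 − 135.80) / 2720 = 14.34 / 2720 = 0.005272.
Darcy flux q = K · i = 0.1200 × 0.005272 = 0.0006326 m/day.
Seepage velocity v = q / n_e = 0.0006326 / 0.11 = 0.005751 m/day.
Travel time t = L / v = 2720 / 0.005751 = 4.729e+05 days = 1295 years.

1290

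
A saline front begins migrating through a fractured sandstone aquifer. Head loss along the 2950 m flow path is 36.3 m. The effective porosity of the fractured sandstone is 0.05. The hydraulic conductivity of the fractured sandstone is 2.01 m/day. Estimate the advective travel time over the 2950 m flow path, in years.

16.3

Hydraulic gradient i = Δh / L = 36.3 / 2950 = 0.01231.
Darcy flux q = K · i = 2.010 × 0.01231 = 0.02473 m/day.
Seepage velocity v = q / n_e = 0.02473 / 0.05 = 0.4947 m/day.
Travel time t = L / v = 2950 / 0.4947 = 5964 days = 16.33 years.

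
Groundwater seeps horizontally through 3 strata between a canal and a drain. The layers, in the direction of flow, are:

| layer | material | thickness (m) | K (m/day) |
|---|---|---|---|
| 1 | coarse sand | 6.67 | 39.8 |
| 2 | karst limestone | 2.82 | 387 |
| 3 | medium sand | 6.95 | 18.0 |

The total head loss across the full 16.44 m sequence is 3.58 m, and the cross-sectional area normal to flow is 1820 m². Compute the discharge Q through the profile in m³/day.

Flow is perpendicular to layering, so the layers act in series and the equivalent K is the thickness-weighted harmonic mean.
Total thickness L = 6.67 + 2.82 + 6.95 = 16.44 m.
Σ(b_i/K_i) = 6.67/39.8 + 2.82/387 + 6.95/18.0 = 0.5610 d.
K_eq = L / Σ(b_i/K_i) = 16.44 / 0.5610 = 29.31 m/day.
Q = K_eq · A · (Δh/L) = 29.31 × 1820 × (3.58/16.44) = 11615 m³/day.

11600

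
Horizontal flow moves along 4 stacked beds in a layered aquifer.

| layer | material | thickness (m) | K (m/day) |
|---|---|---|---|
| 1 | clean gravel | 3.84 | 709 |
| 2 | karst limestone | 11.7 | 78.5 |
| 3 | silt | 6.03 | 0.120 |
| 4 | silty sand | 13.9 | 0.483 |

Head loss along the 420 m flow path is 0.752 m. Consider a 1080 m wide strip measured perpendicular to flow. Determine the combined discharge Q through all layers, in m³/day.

7060

Flow is parallel to layering, so each bed carries its own Darcy discharge and the transmissivities add.
Σ(K_i·b_i) = 709×3.84 + 78.5×11.7 + 0.120×6.03 + 0.483×13.9 = 3648 m²/day.
Hydraulic gradient i = Δh / L = 0.752 / 420 = 0.001790.
Q = Σ(K_i·b_i) · W · i = 3648 × 1080 × 0.001790 = 7055 m³/day.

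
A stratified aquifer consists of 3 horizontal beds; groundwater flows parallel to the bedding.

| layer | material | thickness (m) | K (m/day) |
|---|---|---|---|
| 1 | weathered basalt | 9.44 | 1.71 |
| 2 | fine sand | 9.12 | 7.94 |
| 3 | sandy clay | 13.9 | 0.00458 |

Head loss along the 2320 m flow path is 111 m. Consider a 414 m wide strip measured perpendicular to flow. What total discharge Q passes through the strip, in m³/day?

1760

Flow is parallel to layering, so each bed carries its own Darcy discharge and the transmissivities add.
Σ(K_i·b_i) = 1.71×9.44 + 7.94×9.12 + 0.00458×13.9 = 88.62 m²/day.
Hydraulic gradient i = Δh / L = 111 / 2320 = 0.04784.
Q = Σ(K_i·b_i) · W · i = 88.62 × 414 × 0.04784 = 1755 m³/day.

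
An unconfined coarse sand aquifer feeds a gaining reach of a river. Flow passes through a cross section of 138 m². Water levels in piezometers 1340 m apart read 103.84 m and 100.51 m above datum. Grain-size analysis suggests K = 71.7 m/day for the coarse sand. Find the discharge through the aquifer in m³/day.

Hydraulic gradient i = (103.84 − 100.51) / 1340 = 3.33 / 1340 = 0.002485.
Darcy's law: Q = K · A · i = 71.70 × 138.0 × 0.002485 = 24.59 m³/day.

24.6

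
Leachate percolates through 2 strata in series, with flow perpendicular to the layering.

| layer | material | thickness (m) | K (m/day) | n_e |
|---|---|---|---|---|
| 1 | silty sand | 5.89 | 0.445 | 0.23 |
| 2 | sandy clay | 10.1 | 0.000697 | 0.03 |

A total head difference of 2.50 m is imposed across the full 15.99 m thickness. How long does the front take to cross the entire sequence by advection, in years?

With flow normal to the layers, continuity requires the same specific discharge q through every layer.
Σ(b_i/K_i) = 5.89/0.445 + 10.1/0.000697 = 14504 d.
q = Δh / Σ(b_i/K_i) = 2.50 / 14504 = 0.0001724 m/day.
In each layer the seepage velocity is v_i = q/n_i, so the layer transit time is t_i = b_i·n_i / q:
  layer 1 (silty sand): t_1 = 5.89 × 0.23 / 0.0001724 = 7859 d
  layer 2 (sandy clay): t_2 = 10.1 × 0.03 / 0.0001724 = 1758 d
Total t = Σ t_i = 9617 days = 26.33 years.

26.3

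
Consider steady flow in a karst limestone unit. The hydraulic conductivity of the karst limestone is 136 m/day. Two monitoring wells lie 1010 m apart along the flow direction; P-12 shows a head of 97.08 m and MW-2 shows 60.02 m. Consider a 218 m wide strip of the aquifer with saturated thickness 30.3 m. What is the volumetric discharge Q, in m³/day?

33000

Cross-sectional area A = 218 × 30.3 = 6605 m².
Hydraulic gradient i = (97.08 − 60.02) / 1010 = 37.06 / 1010 = 0.03669.
Darcy's law: Q = K · A · i = 136.0 × 6605 × 0.03669 = 32963 m³/day.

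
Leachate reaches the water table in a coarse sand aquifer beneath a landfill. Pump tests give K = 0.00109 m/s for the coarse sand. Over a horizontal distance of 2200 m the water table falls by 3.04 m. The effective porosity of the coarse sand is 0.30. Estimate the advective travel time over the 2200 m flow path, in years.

Convert K: 0.00109 m/s × 86400 = 94.18 m/day.
Hydraulic gradient i = Δh / L = 3.04 / 2200 = 0.001382.
Darcy flux q = K · i = 94.18 × 0.001382 = 0.1301 m/day.
Seepage velocity v = q / n_e = 0.1301 / 0.30 = 0.4338 m/day.
Travel time t = L / v = 2200 / 0.4338 = 5072 days = 13.89 years.

13.9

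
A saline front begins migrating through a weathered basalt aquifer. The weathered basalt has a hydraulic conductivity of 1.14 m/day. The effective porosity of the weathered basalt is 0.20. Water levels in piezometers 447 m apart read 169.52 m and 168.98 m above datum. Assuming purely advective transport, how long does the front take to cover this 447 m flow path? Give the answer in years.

Hydraulic gradient i = (169.52 − 168.98) / 447 = 0.54 / 447 = 0.001208.
Darcy flux q = K · i = 1.140 × 0.001208 = 0.001377 m/day.
Seepage velocity v = q / n_e = 0.001377 / 0.20 = 0.006886 m/day.
Travel time t = L / v = 447 / 0.006886 = 64915 days = 177.7 years.

178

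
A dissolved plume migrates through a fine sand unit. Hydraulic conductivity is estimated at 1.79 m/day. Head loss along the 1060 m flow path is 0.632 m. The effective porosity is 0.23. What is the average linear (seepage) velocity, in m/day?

0.00464

Hydraulic gradient i = Δh / L = 0.632 / 1060 = 0.0005962.
Darcy flux q = K · i = 1.790 × 0.0005962 = 0.001067 m/day.
Seepage velocity v = q / n_e = 0.001067 / 0.23 = 0.004640 m/day.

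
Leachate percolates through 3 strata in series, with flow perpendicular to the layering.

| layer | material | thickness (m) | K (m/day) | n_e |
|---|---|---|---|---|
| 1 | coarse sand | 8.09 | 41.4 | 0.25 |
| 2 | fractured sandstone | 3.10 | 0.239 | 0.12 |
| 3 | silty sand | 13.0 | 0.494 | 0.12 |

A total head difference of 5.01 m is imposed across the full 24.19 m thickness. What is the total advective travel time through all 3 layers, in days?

With flow normal to the layers, continuity requires the same specific discharge q through every layer.
Σ(b_i/K_i) = 8.09/41.4 + 3.10/0.239 + 13.0/0.494 = 39.48 d.
q = Δh / Σ(b_i/K_i) = 5.01 / 39.48 = 0.1269 m/day.
In each layer the seepage velocity is v_i = q/n_i, so the layer transit time is t_i = b_i·n_i / q:
  layer 1 (coarse sand): t_1 = 8.09 × 0.25 / 0.1269 = 15.94 d
  layer 2 (fractured sandstone): t_2 = 3.10 × 0.12 / 0.1269 = 2.932 d
  layer 3 (silty sand): t_3 = 13.0 × 0.12 / 0.1269 = 12.29 d
Total t = Σ t_i = 31.16 days.

31.2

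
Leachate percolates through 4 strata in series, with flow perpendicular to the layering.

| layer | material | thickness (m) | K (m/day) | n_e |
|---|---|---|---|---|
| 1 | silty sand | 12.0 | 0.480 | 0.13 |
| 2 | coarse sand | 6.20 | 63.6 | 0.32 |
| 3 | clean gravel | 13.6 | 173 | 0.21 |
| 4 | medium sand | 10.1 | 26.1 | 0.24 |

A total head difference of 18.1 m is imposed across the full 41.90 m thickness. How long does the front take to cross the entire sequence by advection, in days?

12.5

With flow normal to the layers, continuity requires the same specific discharge q through every layer.
Σ(b_i/K_i) = 12.0/0.480 + 6.20/63.6 + 13.6/173 + 10.1/26.1 = 25.56 d.
q = Δh / Σ(b_i/K_i) = 18.1 / 25.56 = 0.7081 m/day.
In each layer the seepage velocity is v_i = q/n_i, so the layer transit time is t_i = b_i·n_i / q:
  layer 1 (silty sand): t_1 = 12.0 × 0.13 / 0.7081 = 2.203 d
  layer 2 (coarse sand): t_2 = 6.20 × 0.32 / 0.7081 = 2.802 d
  layer 3 (clean gravel): t_3 = 13.6 × 0.21 / 0.7081 = 4.034 d
  layer 4 (medium sand): t_4 = 10.1 × 0.24 / 0.7081 = 3.423 d
Total t = Σ t_i = 12.46 days.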